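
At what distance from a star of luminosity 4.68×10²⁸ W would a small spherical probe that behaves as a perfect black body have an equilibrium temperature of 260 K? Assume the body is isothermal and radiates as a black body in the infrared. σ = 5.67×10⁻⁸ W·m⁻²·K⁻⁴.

For an isothermal black-emitting sphere, (1−a)S·πr² = σ·4πr²·T⁴ ⇒ S = 4σT⁴/(1−a).
S = 4·5.67×10⁻⁸·(260)⁴/1.00 = 1036 W/m².
Flux falls as S = L/(4πd²), so d = √(L/(4πS)) = √(4.68×10²⁸/(4π·1036)).

d ≈ 1.90×10¹² m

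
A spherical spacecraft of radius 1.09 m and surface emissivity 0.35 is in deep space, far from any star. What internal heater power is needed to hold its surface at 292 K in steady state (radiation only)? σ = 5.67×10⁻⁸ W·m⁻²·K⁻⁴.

P ≈ 2150 W

P = εσ·4πr²·T⁴.
4πr² = 14.93 m²; T⁴ = 7.270×10⁹ K⁴.
P = 0.35·5.67×10⁻⁸·14.93·7.270×10⁹.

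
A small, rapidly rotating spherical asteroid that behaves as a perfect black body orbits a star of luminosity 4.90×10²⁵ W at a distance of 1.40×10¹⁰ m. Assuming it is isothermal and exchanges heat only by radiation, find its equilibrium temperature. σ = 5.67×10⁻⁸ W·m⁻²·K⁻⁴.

T ≈ 544 K

First find the stellar flux at distance d: S = L/(4πd²) = 4.90×10²⁵/(4π·(1.40×10¹⁰)²) = 19890 W/m².
For an isothermal sphere, absorbed (1−a)S·πr² = emitted σ·4πr²·T⁴, so T⁴ = (1−a)S/(4σ).
T⁴ = 1.00·19890/(4·5.67×10⁻⁸) = 8.772×10¹⁰ K⁴.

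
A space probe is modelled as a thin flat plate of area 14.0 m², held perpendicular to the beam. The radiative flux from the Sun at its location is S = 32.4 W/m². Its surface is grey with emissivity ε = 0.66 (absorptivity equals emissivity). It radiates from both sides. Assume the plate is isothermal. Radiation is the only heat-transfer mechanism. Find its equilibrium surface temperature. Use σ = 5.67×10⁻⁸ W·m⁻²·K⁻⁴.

T ≈ 130 K

At equilibrium, absorbed power = emitted power.
Absorbing cross-section = A = 14.00 m²; emitting surface = 2A = 28.00 m² (ratio 2).
εS·A_cross = εσ·A_surf·T⁴  ⇒  T⁴ = S/(2σ)   (ε cancels).
T⁴ = 32.4/(2·5.67×10⁻⁸) = 2.857×10⁸ K⁴.
T = (2.857×10⁸)^(1/4).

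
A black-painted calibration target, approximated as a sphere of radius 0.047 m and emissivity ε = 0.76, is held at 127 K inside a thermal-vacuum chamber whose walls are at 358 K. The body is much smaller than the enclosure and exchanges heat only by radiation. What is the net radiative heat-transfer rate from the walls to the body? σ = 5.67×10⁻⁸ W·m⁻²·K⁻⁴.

For a small grey body in a large enclosure: P_net = εσA(T_body⁴ − T_wall⁴).
A = 4πr² = 0.02776 m²; T_body⁴ − T_wall⁴ = 2.601×10⁸ − 1.643×10¹⁰ = -1.617×10¹⁰ K⁴.
|P_net| = 0.76·5.67×10⁻⁸·0.02776·1.617×10¹⁰.

P_net ≈ 19.3 W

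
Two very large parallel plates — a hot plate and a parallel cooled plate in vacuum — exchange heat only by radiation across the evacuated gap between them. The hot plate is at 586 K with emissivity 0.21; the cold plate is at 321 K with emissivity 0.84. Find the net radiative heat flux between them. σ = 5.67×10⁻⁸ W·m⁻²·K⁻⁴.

For two infinite grey parallel plates, q = σ(T₁⁴ − T₂⁴)/(1/ε₁ + 1/ε₂ − 1).
T₁⁴ − T₂⁴ = 1.179×10¹¹ − 1.062×10¹⁰ = 1.073×10¹¹ K⁴.
1/ε₁ + 1/ε₂ − 1 = 4.762 + 1.190 − 1 = 4.952.
q = 5.67×10⁻⁸ × 1.073×10¹¹ / 4.952.

q ≈ 1230 W/m²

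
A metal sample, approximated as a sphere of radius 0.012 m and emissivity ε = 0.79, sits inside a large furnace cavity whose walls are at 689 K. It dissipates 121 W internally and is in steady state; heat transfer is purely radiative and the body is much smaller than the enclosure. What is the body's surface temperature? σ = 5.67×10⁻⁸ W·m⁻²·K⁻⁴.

For a small grey body in a large enclosure, net radiated power = εσA(T⁴ − T_w⁴).
Steady state: P = εσA(T⁴ − T_w⁴) with A = 4πr² = 0.001810 m².
T⁴ = P/(εσA) + T_w⁴ = 121/(0.79·5.67×10⁻⁸·0.001810) + (689)⁴
    = 1.493×10¹² + 2.254×10¹¹ = 1.718×10¹² K⁴.

T ≈ 1140 K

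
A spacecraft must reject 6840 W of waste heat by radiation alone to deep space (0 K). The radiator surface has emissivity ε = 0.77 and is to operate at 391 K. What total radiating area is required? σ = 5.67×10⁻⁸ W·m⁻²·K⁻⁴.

P = εσA T⁴ ⇒ A = P/(εσT⁴).
T⁴ = 2.337×10¹⁰ K⁴.
A = 6840/(0.77 × 5.67×10⁻⁸ × 2.337×10¹⁰).

A ≈ 6.70 m²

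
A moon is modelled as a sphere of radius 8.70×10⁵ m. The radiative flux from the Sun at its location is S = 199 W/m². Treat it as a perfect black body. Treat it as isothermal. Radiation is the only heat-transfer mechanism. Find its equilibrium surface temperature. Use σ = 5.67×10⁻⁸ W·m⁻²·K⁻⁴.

At equilibrium, absorbed power = emitted power.
Absorbing cross-section = πr² = 2.378×10¹² m²; emitting surface = 4πr² = 9.511×10¹² m² (ratio 4).
S·A_cross = εσ·A_surf·T⁴  ⇒  T⁴ = S/(4σ).
T⁴ = 1.00·199/(4·5.67×10⁻⁸) = 8.774×10⁸ K⁴.
T = (8.774×10⁸)^(1/4).

T ≈ 172 K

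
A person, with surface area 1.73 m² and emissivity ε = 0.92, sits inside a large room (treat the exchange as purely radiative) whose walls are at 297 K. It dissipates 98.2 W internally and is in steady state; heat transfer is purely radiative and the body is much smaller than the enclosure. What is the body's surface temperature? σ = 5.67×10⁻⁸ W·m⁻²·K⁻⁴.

For a small grey body in a large enclosure, net radiated power = εσA(T⁴ − T_w⁴).
Steady state: P = εσA(T⁴ − T_w⁴) with A = 1.73 m².
T⁴ = P/(εσA) + T_w⁴ = 98.2/(0.92·5.67×10⁻⁸·1.730) + (297)⁴
    = 1.088×10⁹ + 7.781×10⁹ = 8.869×10⁹ K⁴.

T ≈ 307 K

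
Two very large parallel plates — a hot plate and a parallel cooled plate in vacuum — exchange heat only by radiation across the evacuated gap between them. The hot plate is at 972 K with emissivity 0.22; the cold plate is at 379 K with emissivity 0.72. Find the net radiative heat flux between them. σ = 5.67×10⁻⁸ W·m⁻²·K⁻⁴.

For two infinite grey parallel plates, q = σ(T₁⁴ − T₂⁴)/(1/ε₁ + 1/ε₂ − 1).
T₁⁴ − T₂⁴ = 8.926×10¹¹ − 2.063×10¹⁰ = 8.720×10¹¹ K⁴.
1/ε₁ + 1/ε₂ − 1 = 4.545 + 1.389 − 1 = 4.934.
q = 5.67×10⁻⁸ × 8.720×10¹¹ / 4.934.

q ≈ 10000 W/m²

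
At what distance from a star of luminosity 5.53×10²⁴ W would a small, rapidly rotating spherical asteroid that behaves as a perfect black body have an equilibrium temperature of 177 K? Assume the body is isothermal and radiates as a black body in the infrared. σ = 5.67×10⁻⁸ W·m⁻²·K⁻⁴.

For an isothermal black-emitting sphere, (1−a)S·πr² = σ·4πr²·T⁴ ⇒ S = 4σT⁴/(1−a).
S = 4·5.67×10⁻⁸·(177)⁴/1.00 = 222.6 W/m².
Flux falls as S = L/(4πd²), so d = √(L/(4πS)) = √(5.53×10²⁴/(4π·222.6)).

d ≈ 4.45×10¹⁰ m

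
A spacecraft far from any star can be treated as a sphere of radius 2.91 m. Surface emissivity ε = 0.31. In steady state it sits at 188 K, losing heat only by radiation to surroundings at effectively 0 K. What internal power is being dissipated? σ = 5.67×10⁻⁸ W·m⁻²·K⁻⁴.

P ≈ 2340 W

Steady state: P = εσA T⁴.
A = 4πr² = 106.4 m²; T⁴ = (188)⁴ = 1.249×10⁹ K⁴.
P = 0.31 × 5.67×10⁻⁸ × 106.4 × 1.249×10⁹.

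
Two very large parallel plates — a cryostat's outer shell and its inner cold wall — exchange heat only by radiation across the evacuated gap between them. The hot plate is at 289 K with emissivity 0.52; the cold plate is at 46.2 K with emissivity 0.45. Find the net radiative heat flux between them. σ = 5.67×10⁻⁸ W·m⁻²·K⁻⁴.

q ≈ 126 W/m²

For two infinite grey parallel plates, q = σ(T₁⁴ − T₂⁴)/(1/ε₁ + 1/ε₂ − 1).
T₁⁴ − T₂⁴ = 6.976×10⁹ − 4.556×10⁶ = 6.971×10⁹ K⁴.
1/ε₁ + 1/ε₂ − 1 = 1.923 + 2.222 − 1 = 3.145.
q = 5.67×10⁻⁸ × 6.971×10⁹ / 3.145.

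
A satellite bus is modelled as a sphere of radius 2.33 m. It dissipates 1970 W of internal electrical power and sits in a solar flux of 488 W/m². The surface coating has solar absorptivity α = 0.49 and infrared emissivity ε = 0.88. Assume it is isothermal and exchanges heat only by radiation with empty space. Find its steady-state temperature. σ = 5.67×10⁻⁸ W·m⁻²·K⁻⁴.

At steady state, absorbed solar power + internal power = radiated power.
Absorbed: α·S·A_cross = 0.49·488·17.06 = 4078 W (cross-section πr²).
Total input = 4078 + 1970 = 6048 W.
Radiated: εσ·A_surf·T⁴ with A_surf = 4πr² = 68.22 m².
T⁴ = 6048/(0.88·5.67×10⁻⁸·68.22) = 1.777×10⁹ K⁴.

T ≈ 205 K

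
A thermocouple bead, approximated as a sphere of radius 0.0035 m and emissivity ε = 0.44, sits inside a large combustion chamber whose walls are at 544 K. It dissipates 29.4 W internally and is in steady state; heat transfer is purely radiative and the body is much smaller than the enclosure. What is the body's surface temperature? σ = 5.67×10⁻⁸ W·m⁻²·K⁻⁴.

For a small grey body in a large enclosure, net radiated power = εσA(T⁴ − T_w⁴).
Steady state: P = εσA(T⁴ − T_w⁴) with A = 4πr² = 1.539×10⁻⁴ m².
T⁴ = P/(εσA) + T_w⁴ = 29.4/(0.44·5.67×10⁻⁸·1.539×10⁻⁴) + (544)⁴
    = 7.655×10¹² + 8.758×10¹⁰ = 7.743×10¹² K⁴.

T ≈ 1670 K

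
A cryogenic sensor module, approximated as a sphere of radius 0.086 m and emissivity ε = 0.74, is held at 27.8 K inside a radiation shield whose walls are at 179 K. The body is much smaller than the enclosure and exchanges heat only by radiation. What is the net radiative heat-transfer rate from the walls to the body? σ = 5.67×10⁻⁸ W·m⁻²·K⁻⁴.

For a small grey body in a large enclosure: P_net = εσA(T_body⁴ − T_wall⁴).
A = 4πr² = 0.09294 m²; T_body⁴ − T_wall⁴ = 5.973×10⁵ − 1.027×10⁹ = -1.026×10⁹ K⁴.
|P_net| = 0.74·5.67×10⁻⁸·0.09294·1.026×10⁹.

P_net ≈ 4.00 W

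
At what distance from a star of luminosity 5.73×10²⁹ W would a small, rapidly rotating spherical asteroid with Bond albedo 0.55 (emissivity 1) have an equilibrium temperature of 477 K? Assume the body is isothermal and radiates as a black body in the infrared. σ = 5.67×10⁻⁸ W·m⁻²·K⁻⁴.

d ≈ 1.32×10¹² m

For an isothermal black-emitting sphere, (1−a)S·πr² = σ·4πr²·T⁴ ⇒ S = 4σT⁴/(1−a).
S = 4·5.67×10⁻⁸·(477)⁴/0.450 = 26090 W/m².
Flux falls as S = L/(4πd²), so d = √(L/(4πS)) = √(5.73×10²⁹/(4π·26090)).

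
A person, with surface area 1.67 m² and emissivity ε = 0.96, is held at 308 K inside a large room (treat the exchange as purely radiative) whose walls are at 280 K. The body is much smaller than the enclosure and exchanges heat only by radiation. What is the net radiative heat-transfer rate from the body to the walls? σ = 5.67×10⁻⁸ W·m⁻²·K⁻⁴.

For a small grey body in a large enclosure: P_net = εσA(T_body⁴ − T_wall⁴).
A = 1.67 m²; T_body⁴ − T_wall⁴ = 8.999×10⁹ − 6.147×10⁹ = 2.853×10⁹ K⁴.
|P_net| = 0.96·5.67×10⁻⁸·1.670·2.853×10⁹.

P_net ≈ 259 W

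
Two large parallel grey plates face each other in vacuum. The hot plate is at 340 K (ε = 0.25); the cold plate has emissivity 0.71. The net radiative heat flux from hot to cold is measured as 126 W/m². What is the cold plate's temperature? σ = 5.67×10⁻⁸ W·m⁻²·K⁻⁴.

q = σ(T₁⁴ − T₂⁴)/(1/ε₁ + 1/ε₂ − 1); denominator = 4.408.
T₂⁴ = T₁⁴ − q·(1/ε₁+1/ε₂−1)/σ = 1.336×10¹⁰ − 126·4.408/5.67×10⁻⁸
    = 3.567×10⁹ K⁴.

T₂ ≈ 244 K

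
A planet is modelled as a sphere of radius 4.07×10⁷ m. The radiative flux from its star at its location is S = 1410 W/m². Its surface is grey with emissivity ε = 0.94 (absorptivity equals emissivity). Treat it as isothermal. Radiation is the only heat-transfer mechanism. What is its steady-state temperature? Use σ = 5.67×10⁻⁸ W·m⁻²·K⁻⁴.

At equilibrium, absorbed power = emitted power.
Absorbing cross-section = πr² = 5.204×10¹⁵ m²; emitting surface = 4πr² = 2.082×10¹⁶ m² (ratio 4).
εS·A_cross = εσ·A_surf·T⁴  ⇒  T⁴ = S/(4σ)   (ε cancels).
T⁴ = 1410/(4·5.67×10⁻⁸) = 6.217×10⁹ K⁴.
T = (6.217×10⁹)^(1/4).

T ≈ 281 K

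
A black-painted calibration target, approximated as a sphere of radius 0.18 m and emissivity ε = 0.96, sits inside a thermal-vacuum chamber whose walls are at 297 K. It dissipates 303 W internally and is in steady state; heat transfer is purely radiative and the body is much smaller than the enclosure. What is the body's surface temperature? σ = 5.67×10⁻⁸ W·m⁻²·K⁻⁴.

For a small grey body in a large enclosure, net radiated power = εσA(T⁴ − T_w⁴).
Steady state: P = εσA(T⁴ − T_w⁴) with A = 4πr² = 0.4072 m².
T⁴ = P/(εσA) + T_w⁴ = 303/(0.96·5.67×10⁻⁸·0.4072) + (297)⁴
    = 1.367×10¹⁰ + 7.781×10⁹ = 2.145×10¹⁰ K⁴.

T ≈ 383 K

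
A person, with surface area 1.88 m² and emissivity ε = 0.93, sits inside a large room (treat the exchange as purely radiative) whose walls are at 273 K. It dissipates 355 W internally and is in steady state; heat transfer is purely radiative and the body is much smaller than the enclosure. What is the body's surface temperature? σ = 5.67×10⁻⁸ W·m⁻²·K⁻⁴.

T ≈ 309 K

For a small grey body in a large enclosure, net radiated power = εσA(T⁴ − T_w⁴).
Steady state: P = εσA(T⁴ − T_w⁴) with A = 1.88 m².
T⁴ = P/(εσA) + T_w⁴ = 355/(0.93·5.67×10⁻⁸·1.880) + (273)⁴
    = 3.581×10⁹ + 5.555×10⁹ = 9.136×10⁹ K⁴.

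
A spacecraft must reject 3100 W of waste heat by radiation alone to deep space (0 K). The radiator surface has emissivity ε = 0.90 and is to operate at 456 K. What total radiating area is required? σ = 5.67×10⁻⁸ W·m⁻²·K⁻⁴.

A ≈ 1.41 m²

P = εσA T⁴ ⇒ A = P/(εσT⁴).
T⁴ = 4.324×10¹⁰ K⁴.
A = 3100/(0.90 × 5.67×10⁻⁸ × 4.324×10¹⁰).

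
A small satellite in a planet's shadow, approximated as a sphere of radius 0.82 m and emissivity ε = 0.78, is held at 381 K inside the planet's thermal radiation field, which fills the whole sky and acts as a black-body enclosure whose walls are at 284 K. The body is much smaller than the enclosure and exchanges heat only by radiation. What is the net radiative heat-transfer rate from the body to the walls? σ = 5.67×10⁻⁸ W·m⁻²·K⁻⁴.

P_net ≈ 5440 W

For a small grey body in a large enclosure: P_net = εσA(T_body⁴ − T_wall⁴).
A = 4πr² = 8.450 m²; T_body⁴ − T_wall⁴ = 2.107×10¹⁰ − 6.505×10⁹ = 1.457×10¹⁰ K⁴.
|P_net| = 0.78·5.67×10⁻⁸·8.450·1.457×10¹⁰.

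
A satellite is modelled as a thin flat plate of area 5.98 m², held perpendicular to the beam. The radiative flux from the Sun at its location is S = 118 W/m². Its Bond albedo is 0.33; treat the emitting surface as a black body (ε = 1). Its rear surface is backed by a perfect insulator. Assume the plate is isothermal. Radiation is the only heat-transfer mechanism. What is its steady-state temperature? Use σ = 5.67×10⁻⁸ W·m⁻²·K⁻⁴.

T ≈ 193 K

At equilibrium, absorbed power = emitted power.
Absorbing cross-section = A = 5.980 m²; emitting surface = A = 5.980 m² (ratio 1).
(1−a)S·A_cross = εσ·A_surf·T⁴  ⇒  T⁴ = (1−a)S/(1σ).
T⁴ = 0.670·118/(1·5.67×10⁻⁸) = 1.394×10⁹ K⁴.
T = (1.394×10⁹)^(1/4).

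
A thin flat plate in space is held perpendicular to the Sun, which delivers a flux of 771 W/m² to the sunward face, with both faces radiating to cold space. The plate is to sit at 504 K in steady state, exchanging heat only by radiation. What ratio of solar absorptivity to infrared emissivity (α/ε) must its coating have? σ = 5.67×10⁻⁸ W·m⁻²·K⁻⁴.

Balance: αS·A = εσ·2A·T⁴ ⇒ α/ε = 2σT⁴/S.
α/ε = 2·5.67×10⁻⁸·(504)⁴/771 = 2·5.67×10⁻⁸·6.452×10¹⁰/771.

α/ε ≈ 9.49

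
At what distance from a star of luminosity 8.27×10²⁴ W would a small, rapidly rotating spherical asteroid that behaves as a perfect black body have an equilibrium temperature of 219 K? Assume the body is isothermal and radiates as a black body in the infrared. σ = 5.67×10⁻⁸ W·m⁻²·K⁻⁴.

d ≈ 3.55×10¹⁰ m

For an isothermal black-emitting sphere, (1−a)S·πr² = σ·4πr²·T⁴ ⇒ S = 4σT⁴/(1−a).
S = 4·5.67×10⁻⁸·(219)⁴/1.00 = 521.7 W/m².
Flux falls as S = L/(4πd²), so d = √(L/(4πS)) = √(8.27×10²⁴/(4π·521.7)).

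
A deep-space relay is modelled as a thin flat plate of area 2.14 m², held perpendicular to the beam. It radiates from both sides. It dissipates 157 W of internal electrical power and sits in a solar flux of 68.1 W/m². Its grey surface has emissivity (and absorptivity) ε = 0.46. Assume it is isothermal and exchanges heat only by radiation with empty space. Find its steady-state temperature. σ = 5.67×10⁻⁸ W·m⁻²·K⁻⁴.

At steady state, absorbed solar power + internal power = radiated power.
Absorbed: α·S·A_cross = 0.46·68.1·2.140 = 67.04 W (cross-section A).
Total input = 67.04 + 157 = 224.0 W.
Radiated: εσ·A_surf·T⁴ with A_surf = 2A = 4.280 m².
T⁴ = 224.0/(0.46·5.67×10⁻⁸·4.280) = 2.007×10⁹ K⁴.

T ≈ 212 K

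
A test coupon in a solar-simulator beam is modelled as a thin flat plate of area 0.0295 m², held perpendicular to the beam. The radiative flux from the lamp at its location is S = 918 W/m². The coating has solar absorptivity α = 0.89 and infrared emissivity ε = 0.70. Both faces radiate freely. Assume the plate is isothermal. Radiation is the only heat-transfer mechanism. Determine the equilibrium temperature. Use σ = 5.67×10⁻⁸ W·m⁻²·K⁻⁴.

At equilibrium, absorbed power = emitted power.
Absorbing cross-section = A = 0.02950 m²; emitting surface = 2A = 0.05900 m² (ratio 2).
αS·A_cross = εσ·A_surf·T⁴  ⇒  T⁴ = αS/(ε·2σ).
T⁴ = 0.890·918/(0.70·2·5.67×10⁻⁸) = 1.029×10¹⁰ K⁴.
T = (1.029×10¹⁰)^(1/4).

T ≈ 319 K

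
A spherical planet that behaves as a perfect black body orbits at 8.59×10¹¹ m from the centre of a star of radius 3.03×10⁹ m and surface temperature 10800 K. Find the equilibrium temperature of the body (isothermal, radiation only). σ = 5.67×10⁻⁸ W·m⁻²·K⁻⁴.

T ≈ 454 K

The star's surface emits σT_*⁴; at distance d the flux is S = σT_*⁴(R_*/d)².
S = 5.67×10⁻⁸·(10800)⁴·(3.03×10⁹/8.59×10¹¹)² = 9598 W/m².
For an isothermal sphere T⁴ = (1−a)S/(4σ) = 4.232×10¹⁰ K⁴.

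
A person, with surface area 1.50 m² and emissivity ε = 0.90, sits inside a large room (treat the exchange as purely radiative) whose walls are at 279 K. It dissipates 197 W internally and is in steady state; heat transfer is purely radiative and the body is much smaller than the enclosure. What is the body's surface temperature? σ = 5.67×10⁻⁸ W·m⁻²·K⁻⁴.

T ≈ 305 K

For a small grey body in a large enclosure, net radiated power = εσA(T⁴ − T_w⁴).
Steady state: P = εσA(T⁴ − T_w⁴) with A = 1.50 m².
T⁴ = P/(εσA) + T_w⁴ = 197/(0.90·5.67×10⁻⁸·1.500) + (279)⁴
    = 2.574×10⁹ + 6.059×10⁹ = 8.633×10⁹ K⁴.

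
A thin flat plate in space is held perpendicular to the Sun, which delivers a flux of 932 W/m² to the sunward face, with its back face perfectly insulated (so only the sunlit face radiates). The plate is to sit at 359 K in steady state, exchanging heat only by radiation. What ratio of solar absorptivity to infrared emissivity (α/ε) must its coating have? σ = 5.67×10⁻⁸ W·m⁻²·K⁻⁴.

α/ε ≈ 1.01

Balance: αS·A = εσ·1A·T⁴ ⇒ α/ε = σT⁴/S.
α/ε = 5.67×10⁻⁸·(359)⁴/932 = 5.67×10⁻⁸·1.661×10¹⁰/932.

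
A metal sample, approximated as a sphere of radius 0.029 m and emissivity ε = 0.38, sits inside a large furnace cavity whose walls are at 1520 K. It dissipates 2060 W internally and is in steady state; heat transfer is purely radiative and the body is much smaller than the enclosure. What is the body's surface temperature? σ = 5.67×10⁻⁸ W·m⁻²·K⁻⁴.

T ≈ 1950 K

For a small grey body in a large enclosure, net radiated power = εσA(T⁴ − T_w⁴).
Steady state: P = εσA(T⁴ − T_w⁴) with A = 4πr² = 0.01057 m².
T⁴ = P/(εσA) + T_w⁴ = 2060/(0.38·5.67×10⁻⁸·0.01057) + (1520)⁴
    = 9.047×10¹² + 5.338×10¹² = 1.438×10¹³ K⁴.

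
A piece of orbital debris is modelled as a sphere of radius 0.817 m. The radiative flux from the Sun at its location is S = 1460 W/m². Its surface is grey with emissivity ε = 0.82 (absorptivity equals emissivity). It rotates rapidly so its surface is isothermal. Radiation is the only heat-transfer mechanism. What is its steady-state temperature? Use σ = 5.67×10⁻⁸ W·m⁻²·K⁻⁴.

At equilibrium, absorbed power = emitted power.
Absorbing cross-section = πr² = 2.097 m²; emitting surface = 4πr² = 8.388 m² (ratio 4).
εS·A_cross = εσ·A_surf·T⁴  ⇒  T⁴ = S/(4σ)   (ε cancels).
T⁴ = 1460/(4·5.67×10⁻⁸) = 6.437×10⁹ K⁴.
T = (6.437×10⁹)^(1/4).

T ≈ 283 K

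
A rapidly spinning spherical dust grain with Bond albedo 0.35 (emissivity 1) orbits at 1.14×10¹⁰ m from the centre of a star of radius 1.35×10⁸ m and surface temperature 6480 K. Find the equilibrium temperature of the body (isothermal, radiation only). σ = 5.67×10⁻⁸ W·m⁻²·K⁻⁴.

The star's surface emits σT_*⁴; at distance d the flux is S = σT_*⁴(R_*/d)².
S = 5.67×10⁻⁸·(6480)⁴·(1.35×10⁸/1.14×10¹⁰)² = 14020 W/m².
For an isothermal sphere T⁴ = (1−a)S/(4σ) = 4.018×10¹⁰ K⁴.

T ≈ 448 K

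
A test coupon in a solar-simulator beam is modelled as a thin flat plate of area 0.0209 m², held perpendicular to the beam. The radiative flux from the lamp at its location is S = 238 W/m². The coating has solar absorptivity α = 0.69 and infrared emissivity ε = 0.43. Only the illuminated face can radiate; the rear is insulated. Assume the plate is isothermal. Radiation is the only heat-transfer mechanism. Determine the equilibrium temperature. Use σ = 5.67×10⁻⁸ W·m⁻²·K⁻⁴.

T ≈ 286 K

At equilibrium, absorbed power = emitted power.
Absorbing cross-section = A = 0.02090 m²; emitting surface = A = 0.02090 m² (ratio 1).
αS·A_cross = εσ·A_surf·T⁴  ⇒  T⁴ = αS/(ε·1σ).
T⁴ = 0.690·238/(0.43·1·5.67×10⁻⁸) = 6.736×10⁹ K⁴.
T = (6.736×10⁹)^(1/4).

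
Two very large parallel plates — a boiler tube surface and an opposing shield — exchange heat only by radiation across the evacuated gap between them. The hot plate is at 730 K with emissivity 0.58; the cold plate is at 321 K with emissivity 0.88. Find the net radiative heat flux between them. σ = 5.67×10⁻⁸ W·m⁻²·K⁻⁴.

For two infinite grey parallel plates, q = σ(T₁⁴ − T₂⁴)/(1/ε₁ + 1/ε₂ − 1).
T₁⁴ − T₂⁴ = 2.840×10¹¹ − 1.062×10¹⁰ = 2.734×10¹¹ K⁴.
1/ε₁ + 1/ε₂ − 1 = 1.724 + 1.136 − 1 = 1.861.
q = 5.67×10⁻⁸ × 2.734×10¹¹ / 1.861.

q ≈ 8330 W/m²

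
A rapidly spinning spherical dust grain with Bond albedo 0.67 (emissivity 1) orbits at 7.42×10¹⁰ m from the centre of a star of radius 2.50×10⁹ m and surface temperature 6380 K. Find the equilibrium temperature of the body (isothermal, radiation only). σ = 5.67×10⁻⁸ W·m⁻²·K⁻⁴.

T ≈ 628 K

The star's surface emits σT_*⁴; at distance d the flux is S = σT_*⁴(R_*/d)².
S = 5.67×10⁻⁸·(6380)⁴·(2.50×10⁹/7.42×10¹⁰)² = 1.066×10⁵ W/m².
For an isothermal sphere T⁴ = (1−a)S/(4σ) = 1.552×10¹¹ K⁴.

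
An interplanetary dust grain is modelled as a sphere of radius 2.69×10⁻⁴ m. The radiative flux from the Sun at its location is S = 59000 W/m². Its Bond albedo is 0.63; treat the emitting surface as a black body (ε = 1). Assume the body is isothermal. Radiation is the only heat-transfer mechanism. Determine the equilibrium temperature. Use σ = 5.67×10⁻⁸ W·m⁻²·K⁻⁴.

T ≈ 557 K

At equilibrium, absorbed power = emitted power.
Absorbing cross-section = πr² = 2.273×10⁻⁷ m²; emitting surface = 4πr² = 9.093×10⁻⁷ m² (ratio 4).
(1−a)S·A_cross = εσ·A_surf·T⁴  ⇒  T⁴ = (1−a)S/(4σ).
T⁴ = 0.370·59000/(4·5.67×10⁻⁸) = 9.625×10¹⁰ K⁴.
T = (9.625×10¹⁰)^(1/4).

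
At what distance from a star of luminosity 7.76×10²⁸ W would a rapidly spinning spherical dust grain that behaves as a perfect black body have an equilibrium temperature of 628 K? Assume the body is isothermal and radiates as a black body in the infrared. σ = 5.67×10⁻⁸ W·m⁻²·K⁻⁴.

d ≈ 4.18×10¹¹ m

For an isothermal black-emitting sphere, (1−a)S·πr² = σ·4πr²·T⁴ ⇒ S = 4σT⁴/(1−a).
S = 4·5.67×10⁻⁸·(628)⁴/1.00 = 35280 W/m².
Flux falls as S = L/(4πd²), so d = √(L/(4πS)) = √(7.76×10²⁸/(4π·35280)).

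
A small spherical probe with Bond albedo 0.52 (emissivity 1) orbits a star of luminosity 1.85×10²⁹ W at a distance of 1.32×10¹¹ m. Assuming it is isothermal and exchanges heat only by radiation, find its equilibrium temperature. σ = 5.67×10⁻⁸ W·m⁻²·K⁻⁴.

T ≈ 1160 K

First find the stellar flux at distance d: S = L/(4πd²) = 1.85×10²⁹/(4π·(1.32×10¹¹)²) = 8.449×10⁵ W/m².
For an isothermal sphere, absorbed (1−a)S·πr² = emitted σ·4πr²·T⁴, so T⁴ = (1−a)S/(4σ).
T⁴ = 0.480·8.449×10⁵/(4·5.67×10⁻⁸) = 1.788×10¹² K⁴.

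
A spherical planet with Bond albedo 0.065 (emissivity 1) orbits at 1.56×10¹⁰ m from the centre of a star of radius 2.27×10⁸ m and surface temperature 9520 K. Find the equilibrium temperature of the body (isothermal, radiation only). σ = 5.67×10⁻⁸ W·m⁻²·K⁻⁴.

The star's surface emits σT_*⁴; at distance d the flux is S = σT_*⁴(R_*/d)².
S = 5.67×10⁻⁸·(9520)⁴·(2.27×10⁸/1.56×10¹⁰)² = 98610 W/m².
For an isothermal sphere T⁴ = (1−a)S/(4σ) = 4.065×10¹¹ K⁴.

T ≈ 799 K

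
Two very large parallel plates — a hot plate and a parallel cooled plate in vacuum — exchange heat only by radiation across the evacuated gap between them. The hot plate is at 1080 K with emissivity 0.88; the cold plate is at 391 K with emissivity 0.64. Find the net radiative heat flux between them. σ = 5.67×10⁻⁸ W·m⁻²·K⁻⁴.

q ≈ 44600 W/m²

For two infinite grey parallel plates, q = σ(T₁⁴ − T₂⁴)/(1/ε₁ + 1/ε₂ − 1).
T₁⁴ − T₂⁴ = 1.360×10¹² − 2.337×10¹⁰ = 1.337×10¹² K⁴.
1/ε₁ + 1/ε₂ − 1 = 1.136 + 1.562 − 1 = 1.699.
q = 5.67×10⁻⁸ × 1.337×10¹² / 1.699.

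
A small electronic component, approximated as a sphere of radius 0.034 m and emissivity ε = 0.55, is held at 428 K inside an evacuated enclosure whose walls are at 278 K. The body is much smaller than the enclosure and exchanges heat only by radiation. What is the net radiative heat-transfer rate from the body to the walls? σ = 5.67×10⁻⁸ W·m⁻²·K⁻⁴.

For a small grey body in a large enclosure: P_net = εσA(T_body⁴ − T_wall⁴).
A = 4πr² = 0.01453 m²; T_body⁴ − T_wall⁴ = 3.356×10¹⁰ − 5.973×10⁹ = 2.758×10¹⁰ K⁴.
|P_net| = 0.55·5.67×10⁻⁸·0.01453·2.758×10¹⁰.

P_net ≈ 12.5 W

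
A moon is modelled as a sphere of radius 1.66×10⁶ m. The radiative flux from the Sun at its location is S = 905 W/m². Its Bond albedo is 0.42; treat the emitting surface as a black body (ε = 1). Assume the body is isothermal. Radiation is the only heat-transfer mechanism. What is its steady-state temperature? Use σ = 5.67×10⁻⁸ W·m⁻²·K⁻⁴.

T ≈ 219 K

At equilibrium, absorbed power = emitted power.
Absorbing cross-section = πr² = 8.657×10¹² m²; emitting surface = 4πr² = 3.463×10¹³ m² (ratio 4).
(1−a)S·A_cross = εσ·A_surf·T⁴  ⇒  T⁴ = (1−a)S/(4σ).
T⁴ = 0.580·905/(4·5.67×10⁻⁸) = 2.314×10⁹ K⁴.
T = (2.314×10⁹)^(1/4).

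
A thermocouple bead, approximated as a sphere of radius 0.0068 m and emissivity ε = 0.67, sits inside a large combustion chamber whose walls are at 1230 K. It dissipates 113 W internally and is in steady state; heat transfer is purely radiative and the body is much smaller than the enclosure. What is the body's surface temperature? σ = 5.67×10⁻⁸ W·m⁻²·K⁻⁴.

T ≈ 1650 K

For a small grey body in a large enclosure, net radiated power = εσA(T⁴ − T_w⁴).
Steady state: P = εσA(T⁴ − T_w⁴) with A = 4πr² = 5.811×10⁻⁴ m².
T⁴ = P/(εσA) + T_w⁴ = 113/(0.67·5.67×10⁻⁸·5.811×10⁻⁴) + (1230)⁴
    = 5.119×10¹² + 2.289×10¹² = 7.408×10¹² K⁴.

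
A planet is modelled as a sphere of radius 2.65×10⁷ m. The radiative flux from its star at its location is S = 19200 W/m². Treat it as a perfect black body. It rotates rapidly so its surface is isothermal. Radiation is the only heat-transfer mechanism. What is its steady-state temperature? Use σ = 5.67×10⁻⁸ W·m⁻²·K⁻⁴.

At equilibrium, absorbed power = emitted power.
Absorbing cross-section = πr² = 2.206×10¹⁵ m²; emitting surface = 4πr² = 8.825×10¹⁵ m² (ratio 4).
S·A_cross = εσ·A_surf·T⁴  ⇒  T⁴ = S/(4σ).
T⁴ = 1.00·19200/(4·5.67×10⁻⁸) = 8.466×10¹⁰ K⁴.
T = (8.466×10¹⁰)^(1/4).

T ≈ 539 K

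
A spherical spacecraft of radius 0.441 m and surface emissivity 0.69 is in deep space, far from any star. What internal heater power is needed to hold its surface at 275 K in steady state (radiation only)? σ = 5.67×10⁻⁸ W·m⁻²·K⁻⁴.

P ≈ 547 W

P = εσ·4πr²·T⁴.
4πr² = 2.444 m²; T⁴ = 5.719×10⁹ K⁴.
P = 0.69·5.67×10⁻⁸·2.444·5.719×10⁹.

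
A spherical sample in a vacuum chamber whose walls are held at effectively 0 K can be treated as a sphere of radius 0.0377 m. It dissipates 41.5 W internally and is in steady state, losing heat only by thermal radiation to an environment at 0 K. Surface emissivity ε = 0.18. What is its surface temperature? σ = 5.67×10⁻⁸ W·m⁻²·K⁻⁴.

T ≈ 691 K

Steady state: internal power = radiated power, P = εσA T⁴.
Radiating area A = 4πr² = 0.01786 m².
T⁴ = P/(εσA) = 41.5/(0.18·5.67×10⁻⁸·0.01786) = 2.277×10¹¹ K⁴.
T = (2.277×10¹¹)^(1/4).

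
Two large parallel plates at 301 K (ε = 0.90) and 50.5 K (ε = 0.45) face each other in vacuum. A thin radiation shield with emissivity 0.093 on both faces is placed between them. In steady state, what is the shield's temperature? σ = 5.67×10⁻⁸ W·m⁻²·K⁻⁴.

T_s ≈ 256 K

In steady state the net flux on the hot side equals that on the cold side.
σ(T₁⁴−T_s⁴)/D₁ = σ(T_s⁴−T₂⁴)/D₂, with D₁ = 1/ε₁+1/ε_s−1 = 10.86, D₂ = 1/ε_s+1/ε₂−1 = 11.97.
Solve for T_s⁴: T_s⁴ = (D₂·T₁⁴ + D₁·T₂⁴)/(D₁+D₂) = 4.307×10⁹ K⁴.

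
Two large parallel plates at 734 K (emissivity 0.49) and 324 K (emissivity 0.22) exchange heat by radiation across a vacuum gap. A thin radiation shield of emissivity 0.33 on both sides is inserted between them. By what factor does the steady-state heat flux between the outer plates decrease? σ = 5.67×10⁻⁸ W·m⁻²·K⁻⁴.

Without shield: q₀ = σΔ(T⁴)/(1/ε₁+1/ε₂−1) with denominator 5.586.
With shield the two gaps are in series; the resistances add: (1/ε₁+1/ε_s−1)+(1/ε_s+1/ε₂−1) = 4.071+6.576 = 10.65.
Heat-flux ratio q₀/q = 10.65/5.586.

factor ≈ 1.91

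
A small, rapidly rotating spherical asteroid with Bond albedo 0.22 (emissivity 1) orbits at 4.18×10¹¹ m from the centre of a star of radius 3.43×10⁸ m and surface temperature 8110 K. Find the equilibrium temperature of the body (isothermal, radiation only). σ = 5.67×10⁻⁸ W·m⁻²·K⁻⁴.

T ≈ 154 K

The star's surface emits σT_*⁴; at distance d the flux is S = σT_*⁴(R_*/d)².
S = 5.67×10⁻⁸·(8110)⁴·(3.43×10⁸/4.18×10¹¹)² = 165.2 W/m².
For an isothermal sphere T⁴ = (1−a)S/(4σ) = 5.680×10⁸ K⁴.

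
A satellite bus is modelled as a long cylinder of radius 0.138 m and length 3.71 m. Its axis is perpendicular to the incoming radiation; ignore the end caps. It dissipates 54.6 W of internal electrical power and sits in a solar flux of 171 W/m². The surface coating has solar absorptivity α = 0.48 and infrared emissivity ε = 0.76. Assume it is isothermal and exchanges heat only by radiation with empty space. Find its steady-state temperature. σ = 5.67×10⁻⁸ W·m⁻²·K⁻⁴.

At steady state, absorbed solar power + internal power = radiated power.
Absorbed: α·S·A_cross = 0.48·171·1.024 = 84.05 W (cross-section 2rL).
Total input = 84.05 + 54.6 = 138.6 W.
Radiated: εσ·A_surf·T⁴ with A_surf = 2πrL = 3.217 m².
T⁴ = 138.6/(0.76·5.67×10⁻⁸·3.217) = 1.000×10⁹ K⁴.

T ≈ 178 K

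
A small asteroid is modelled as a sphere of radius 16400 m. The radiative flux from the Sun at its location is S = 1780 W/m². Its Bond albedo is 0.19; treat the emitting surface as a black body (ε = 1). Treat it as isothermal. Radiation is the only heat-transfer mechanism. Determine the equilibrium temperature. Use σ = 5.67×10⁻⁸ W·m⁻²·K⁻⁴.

At equilibrium, absorbed power = emitted power.
Absorbing cross-section = πr² = 8.450×10⁸ m²; emitting surface = 4πr² = 3.380×10⁹ m² (ratio 4).
(1−a)S·A_cross = εσ·A_surf·T⁴  ⇒  T⁴ = (1−a)S/(4σ).
T⁴ = 0.810·1780/(4·5.67×10⁻⁸) = 6.357×10⁹ K⁴.
T = (6.357×10⁹)^(1/4).

T ≈ 282 K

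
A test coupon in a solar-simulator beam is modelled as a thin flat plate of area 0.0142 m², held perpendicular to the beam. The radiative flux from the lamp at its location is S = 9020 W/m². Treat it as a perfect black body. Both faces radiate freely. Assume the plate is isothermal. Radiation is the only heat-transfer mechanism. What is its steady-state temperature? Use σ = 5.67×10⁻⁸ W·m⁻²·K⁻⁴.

T ≈ 531 K

At equilibrium, absorbed power = emitted power.
Absorbing cross-section = A = 0.01420 m²; emitting surface = 2A = 0.02840 m² (ratio 2).
S·A_cross = εσ·A_surf·T⁴  ⇒  T⁴ = S/(2σ).
T⁴ = 1.00·9020/(2·5.67×10⁻⁸) = 7.954×10¹⁰ K⁴.
T = (7.954×10¹⁰)^(1/4).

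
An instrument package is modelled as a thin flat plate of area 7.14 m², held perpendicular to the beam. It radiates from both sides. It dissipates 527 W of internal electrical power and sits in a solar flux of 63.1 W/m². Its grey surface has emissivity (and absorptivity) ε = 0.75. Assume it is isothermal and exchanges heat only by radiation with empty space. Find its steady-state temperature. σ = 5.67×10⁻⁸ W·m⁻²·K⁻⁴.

At steady state, absorbed solar power + internal power = radiated power.
Absorbed: α·S·A_cross = 0.75·63.1·7.140 = 337.9 W (cross-section A).
Total input = 337.9 + 527 = 864.9 W.
Radiated: εσ·A_surf·T⁴ with A_surf = 2A = 14.28 m².
T⁴ = 864.9/(0.75·5.67×10⁻⁸·14.28) = 1.424×10⁹ K⁴.

T ≈ 194 K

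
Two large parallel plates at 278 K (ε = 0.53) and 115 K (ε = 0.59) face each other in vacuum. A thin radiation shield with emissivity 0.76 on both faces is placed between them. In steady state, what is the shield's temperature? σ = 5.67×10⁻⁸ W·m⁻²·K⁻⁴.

In steady state the net flux on the hot side equals that on the cold side.
σ(T₁⁴−T_s⁴)/D₁ = σ(T_s⁴−T₂⁴)/D₂, with D₁ = 1/ε₁+1/ε_s−1 = 2.203, D₂ = 1/ε_s+1/ε₂−1 = 2.011.
Solve for T_s⁴: T_s⁴ = (D₂·T₁⁴ + D₁·T₂⁴)/(D₁+D₂) = 2.942×10⁹ K⁴.

T_s ≈ 233 K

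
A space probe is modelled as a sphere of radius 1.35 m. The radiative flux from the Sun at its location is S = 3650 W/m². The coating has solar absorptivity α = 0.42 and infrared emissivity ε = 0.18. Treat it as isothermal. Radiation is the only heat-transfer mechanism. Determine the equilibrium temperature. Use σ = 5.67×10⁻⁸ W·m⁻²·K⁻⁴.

T ≈ 440 K

At equilibrium, absorbed power = emitted power.
Absorbing cross-section = πr² = 5.726 m²; emitting surface = 4πr² = 22.90 m² (ratio 4).
αS·A_cross = εσ·A_surf·T⁴  ⇒  T⁴ = αS/(ε·4σ).
T⁴ = 0.420·3650/(0.18·4·5.67×10⁻⁸) = 3.755×10¹⁰ K⁴.
T = (3.755×10¹⁰)^(1/4).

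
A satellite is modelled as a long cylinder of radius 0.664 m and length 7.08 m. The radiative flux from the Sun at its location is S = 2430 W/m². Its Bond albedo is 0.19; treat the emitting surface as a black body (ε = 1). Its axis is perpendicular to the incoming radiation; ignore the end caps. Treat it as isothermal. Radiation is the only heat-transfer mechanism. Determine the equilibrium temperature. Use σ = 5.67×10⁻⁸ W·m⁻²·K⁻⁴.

T ≈ 324 K

At equilibrium, absorbed power = emitted power.
Absorbing cross-section = 2rL = 9.402 m²; emitting surface = 2πrL = 29.54 m² (ratio π).
(1−a)S·A_cross = εσ·A_surf·T⁴  ⇒  T⁴ = (1−a)S/(πσ).
T⁴ = 0.810·2430/(π·5.67×10⁻⁸) = 1.105×10¹⁰ K⁴.
T = (1.105×10¹⁰)^(1/4).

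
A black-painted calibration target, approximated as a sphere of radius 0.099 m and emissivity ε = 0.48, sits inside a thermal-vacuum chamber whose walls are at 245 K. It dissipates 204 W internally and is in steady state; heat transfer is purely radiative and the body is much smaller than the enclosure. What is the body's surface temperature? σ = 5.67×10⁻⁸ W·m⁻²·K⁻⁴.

T ≈ 504 K

For a small grey body in a large enclosure, net radiated power = εσA(T⁴ − T_w⁴).
Steady state: P = εσA(T⁴ − T_w⁴) with A = 4πr² = 0.1232 m².
T⁴ = P/(εσA) + T_w⁴ = 204/(0.48·5.67×10⁻⁸·0.1232) + (245)⁴
    = 6.086×10¹⁰ + 3.603×10⁹ = 6.446×10¹⁰ K⁴.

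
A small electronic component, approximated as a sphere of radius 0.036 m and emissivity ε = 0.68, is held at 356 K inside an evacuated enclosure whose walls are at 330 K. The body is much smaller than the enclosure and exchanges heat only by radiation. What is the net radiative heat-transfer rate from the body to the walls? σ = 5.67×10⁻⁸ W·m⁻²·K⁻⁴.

For a small grey body in a large enclosure: P_net = εσA(T_body⁴ − T_wall⁴).
A = 4πr² = 0.01629 m²; T_body⁴ − T_wall⁴ = 1.606×10¹⁰ − 1.186×10¹⁰ = 4.203×10⁹ K⁴.
|P_net| = 0.68·5.67×10⁻⁸·0.01629·4.203×10⁹.

P_net ≈ 2.64 W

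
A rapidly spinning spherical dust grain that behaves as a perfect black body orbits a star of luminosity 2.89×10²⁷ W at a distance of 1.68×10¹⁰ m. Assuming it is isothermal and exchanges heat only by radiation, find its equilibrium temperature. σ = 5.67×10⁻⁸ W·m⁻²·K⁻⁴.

T ≈ 1380 K

First find the stellar flux at distance d: S = L/(4πd²) = 2.89×10²⁷/(4π·(1.68×10¹⁰)²) = 8.148×10⁵ W/m².
For an isothermal sphere, absorbed (1−a)S·πr² = emitted σ·4πr²·T⁴, so T⁴ = (1−a)S/(4σ).
T⁴ = 1.00·8.148×10⁵/(4·5.67×10⁻⁸) = 3.593×10¹² K⁴.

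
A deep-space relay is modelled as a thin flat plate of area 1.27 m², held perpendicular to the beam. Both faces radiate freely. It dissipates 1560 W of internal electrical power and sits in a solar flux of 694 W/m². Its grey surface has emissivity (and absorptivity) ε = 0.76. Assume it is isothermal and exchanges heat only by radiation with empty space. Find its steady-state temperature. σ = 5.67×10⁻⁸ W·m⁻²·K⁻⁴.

T ≈ 378 K

At steady state, absorbed solar power + internal power = radiated power.
Absorbed: α·S·A_cross = 0.76·694·1.270 = 669.8 W (cross-section A).
Total input = 669.8 + 1560 = 2230 W.
Radiated: εσ·A_surf·T⁴ with A_surf = 2A = 2.540 m².
T⁴ = 2230/(0.76·5.67×10⁻⁸·2.540) = 2.037×10¹⁰ K⁴.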